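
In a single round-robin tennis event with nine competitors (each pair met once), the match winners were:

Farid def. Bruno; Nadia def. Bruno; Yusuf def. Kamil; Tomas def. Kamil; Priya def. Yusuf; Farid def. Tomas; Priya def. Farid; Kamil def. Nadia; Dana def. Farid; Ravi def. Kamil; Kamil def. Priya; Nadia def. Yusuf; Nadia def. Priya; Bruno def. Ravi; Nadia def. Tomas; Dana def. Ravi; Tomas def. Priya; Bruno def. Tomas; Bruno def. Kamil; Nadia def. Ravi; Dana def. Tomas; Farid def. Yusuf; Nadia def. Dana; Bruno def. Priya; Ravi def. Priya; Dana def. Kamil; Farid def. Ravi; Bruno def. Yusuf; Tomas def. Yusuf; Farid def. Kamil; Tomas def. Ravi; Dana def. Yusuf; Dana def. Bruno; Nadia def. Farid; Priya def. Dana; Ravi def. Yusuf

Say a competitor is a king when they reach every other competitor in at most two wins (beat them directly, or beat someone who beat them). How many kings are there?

4

Nadia reaches everyone (king).
Dana reaches everyone (king).
Kamil reaches everyone (king).
Priya cannot reach Nadia in two steps.
Farid cannot reach Dana in two steps.
Bruno reaches everyone (king).
Yusuf cannot reach Dana, Farid, Bruno, Ravi, Tomas in two steps.
Ravi cannot reach Bruno, Tomas in two steps.
Tomas cannot reach Bruno in two steps.
Kings: Nadia, Dana, Kamil, Bruno — 4.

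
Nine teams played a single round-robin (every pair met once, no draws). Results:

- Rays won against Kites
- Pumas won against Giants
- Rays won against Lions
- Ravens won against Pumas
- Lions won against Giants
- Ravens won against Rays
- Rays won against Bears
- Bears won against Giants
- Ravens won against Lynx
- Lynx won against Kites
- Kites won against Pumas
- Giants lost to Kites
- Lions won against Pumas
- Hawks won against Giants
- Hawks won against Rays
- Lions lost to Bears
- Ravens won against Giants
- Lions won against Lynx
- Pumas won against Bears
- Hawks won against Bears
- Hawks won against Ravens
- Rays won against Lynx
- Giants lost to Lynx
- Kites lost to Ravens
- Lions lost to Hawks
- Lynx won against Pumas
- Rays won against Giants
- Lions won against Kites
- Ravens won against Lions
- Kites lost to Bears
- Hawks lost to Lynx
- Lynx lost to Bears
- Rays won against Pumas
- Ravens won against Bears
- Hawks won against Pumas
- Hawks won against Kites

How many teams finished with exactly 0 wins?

Win totals: Lynx 4, Rays 6, Ravens 7, Lions 4, Hawks 7, Kites 2, Pumas 2, Bears 4, Giants 0.
Exactly 0: Giants — 1 team.

1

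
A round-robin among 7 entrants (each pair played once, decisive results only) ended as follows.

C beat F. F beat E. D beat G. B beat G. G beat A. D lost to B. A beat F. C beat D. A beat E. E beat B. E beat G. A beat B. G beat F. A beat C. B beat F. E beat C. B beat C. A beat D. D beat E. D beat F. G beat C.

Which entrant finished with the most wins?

Win totals: A 5, B 4, C 2, D 3, E 3, F 1, G 3.
A leads with 5 wins (next highest: 4).

A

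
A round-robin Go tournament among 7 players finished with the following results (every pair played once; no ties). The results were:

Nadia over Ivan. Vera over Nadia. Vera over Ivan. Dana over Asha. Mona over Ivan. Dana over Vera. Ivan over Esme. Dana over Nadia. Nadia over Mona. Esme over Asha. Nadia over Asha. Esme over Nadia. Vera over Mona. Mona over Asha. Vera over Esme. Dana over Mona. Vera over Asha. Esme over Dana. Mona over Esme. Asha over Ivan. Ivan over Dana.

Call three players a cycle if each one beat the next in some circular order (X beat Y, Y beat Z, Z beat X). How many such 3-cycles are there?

Win totals: Asha 1, Dana 4, Vera 5, Nadia 3, Ivan 2, Esme 3, Mona 3.
A player with w wins dominates both others in C(w,2) triples; summing gives 0 + 6 + 10 + 3 + 1 + 3 + 3 = 26 transitive triples.
Total triples C(7,3) = 35, so cyclic triples = 35 − 26 = 9.

9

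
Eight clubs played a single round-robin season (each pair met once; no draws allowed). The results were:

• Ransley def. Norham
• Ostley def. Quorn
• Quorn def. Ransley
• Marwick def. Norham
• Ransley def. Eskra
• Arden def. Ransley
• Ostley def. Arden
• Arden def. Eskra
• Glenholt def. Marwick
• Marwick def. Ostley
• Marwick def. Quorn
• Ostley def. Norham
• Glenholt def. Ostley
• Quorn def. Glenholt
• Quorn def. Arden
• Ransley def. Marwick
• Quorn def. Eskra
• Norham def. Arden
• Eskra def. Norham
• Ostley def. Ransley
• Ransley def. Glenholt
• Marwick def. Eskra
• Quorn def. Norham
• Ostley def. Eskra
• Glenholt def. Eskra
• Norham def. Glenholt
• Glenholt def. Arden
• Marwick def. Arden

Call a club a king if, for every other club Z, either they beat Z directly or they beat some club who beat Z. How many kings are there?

5

Marwick reaches everyone (king).
Quorn reaches everyone (king).
Ransley reaches everyone (king).
Eskra cannot reach Marwick, Quorn, Ransley, Ostley in two steps.
Glenholt reaches everyone (king).
Ostley reaches everyone (king).
Arden cannot reach Quorn, Ostley in two steps.
Norham cannot reach Quorn in two steps.
Kings: Marwick, Quorn, Ransley, Glenholt, Ostley — 5.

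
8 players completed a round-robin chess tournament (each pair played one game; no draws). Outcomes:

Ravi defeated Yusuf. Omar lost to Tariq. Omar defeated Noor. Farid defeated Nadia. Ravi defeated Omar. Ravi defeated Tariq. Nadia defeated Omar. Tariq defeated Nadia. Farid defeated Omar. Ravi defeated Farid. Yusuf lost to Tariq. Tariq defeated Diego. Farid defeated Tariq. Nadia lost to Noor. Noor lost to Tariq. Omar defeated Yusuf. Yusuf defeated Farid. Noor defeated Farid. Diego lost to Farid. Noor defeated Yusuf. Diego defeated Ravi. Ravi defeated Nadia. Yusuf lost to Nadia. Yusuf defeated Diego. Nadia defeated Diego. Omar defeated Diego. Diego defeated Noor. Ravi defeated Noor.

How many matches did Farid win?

4

Farid's results: beat Nadia, Omar, Diego, Tariq; lost to Ravi, Yusuf, Noor.
That is 4 wins.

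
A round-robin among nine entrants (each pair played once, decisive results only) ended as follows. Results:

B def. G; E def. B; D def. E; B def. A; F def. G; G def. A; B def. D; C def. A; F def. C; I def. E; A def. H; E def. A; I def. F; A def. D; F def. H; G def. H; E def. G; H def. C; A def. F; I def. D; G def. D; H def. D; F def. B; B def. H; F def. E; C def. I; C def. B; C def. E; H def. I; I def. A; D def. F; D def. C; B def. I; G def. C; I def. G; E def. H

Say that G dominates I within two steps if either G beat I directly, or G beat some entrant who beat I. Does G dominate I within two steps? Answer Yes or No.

Yes

G did not beat I directly.
G beat A, C, D, H. Of those, C beat I.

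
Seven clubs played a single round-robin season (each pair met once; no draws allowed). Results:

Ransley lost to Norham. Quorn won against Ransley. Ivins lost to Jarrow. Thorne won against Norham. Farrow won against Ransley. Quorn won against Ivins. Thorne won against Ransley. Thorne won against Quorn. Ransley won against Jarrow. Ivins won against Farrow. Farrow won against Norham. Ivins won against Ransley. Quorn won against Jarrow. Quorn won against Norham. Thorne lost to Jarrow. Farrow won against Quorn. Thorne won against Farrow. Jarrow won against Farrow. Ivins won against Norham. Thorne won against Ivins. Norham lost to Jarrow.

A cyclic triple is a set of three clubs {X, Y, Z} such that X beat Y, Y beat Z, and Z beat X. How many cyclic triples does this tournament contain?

Win totals: Thorne 5, Ivins 3, Jarrow 4, Farrow 3, Ransley 1, Norham 1, Quorn 4.
A club with w wins dominates both others in C(w,2) triples; summing gives 10 + 3 + 6 + 3 + 0 + 0 + 6 = 28 transitive triples.
Total triples C(7,3) = 35, so cyclic triples = 35 − 28 = 7.

7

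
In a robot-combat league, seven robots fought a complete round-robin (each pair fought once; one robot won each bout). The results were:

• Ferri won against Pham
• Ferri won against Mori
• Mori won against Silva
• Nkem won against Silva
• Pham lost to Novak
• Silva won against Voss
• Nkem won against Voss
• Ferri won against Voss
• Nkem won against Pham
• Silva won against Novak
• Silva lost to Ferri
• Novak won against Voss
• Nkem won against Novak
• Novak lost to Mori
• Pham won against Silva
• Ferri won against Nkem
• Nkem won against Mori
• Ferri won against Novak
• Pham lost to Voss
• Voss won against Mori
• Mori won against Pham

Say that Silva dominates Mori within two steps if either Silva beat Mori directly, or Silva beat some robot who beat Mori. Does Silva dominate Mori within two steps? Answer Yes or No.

Yes

Silva did not beat Mori directly.
Silva beat Novak, Voss. Of those, Voss beat Mori.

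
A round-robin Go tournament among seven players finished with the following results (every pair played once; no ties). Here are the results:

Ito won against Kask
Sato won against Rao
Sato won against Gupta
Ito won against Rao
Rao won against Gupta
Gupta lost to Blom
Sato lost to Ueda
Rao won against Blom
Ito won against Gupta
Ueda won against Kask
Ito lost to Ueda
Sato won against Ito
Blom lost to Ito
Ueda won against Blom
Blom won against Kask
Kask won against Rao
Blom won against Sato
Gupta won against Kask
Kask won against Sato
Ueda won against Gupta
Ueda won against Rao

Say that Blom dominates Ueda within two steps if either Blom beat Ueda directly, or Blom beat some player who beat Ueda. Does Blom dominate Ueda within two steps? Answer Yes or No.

Blom did not beat Ueda directly.
Blom beat Sato, Kask, Gupta, but each of them lost to Ueda. No two-step path.

No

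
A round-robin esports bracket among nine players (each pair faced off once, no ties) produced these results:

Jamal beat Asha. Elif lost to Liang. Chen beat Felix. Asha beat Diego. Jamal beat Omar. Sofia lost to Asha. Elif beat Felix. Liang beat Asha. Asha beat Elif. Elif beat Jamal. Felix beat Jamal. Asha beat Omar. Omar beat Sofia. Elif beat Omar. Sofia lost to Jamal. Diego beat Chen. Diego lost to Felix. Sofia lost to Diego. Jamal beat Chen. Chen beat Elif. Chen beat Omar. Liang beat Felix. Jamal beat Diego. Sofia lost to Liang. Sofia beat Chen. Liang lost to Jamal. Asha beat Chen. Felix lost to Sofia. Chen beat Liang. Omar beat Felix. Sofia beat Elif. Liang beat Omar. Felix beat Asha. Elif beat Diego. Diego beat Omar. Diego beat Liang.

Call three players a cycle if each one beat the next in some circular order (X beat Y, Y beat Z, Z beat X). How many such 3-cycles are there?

24

Win totals: Diego 4, Omar 2, Liang 5, Asha 5, Elif 4, Chen 4, Sofia 3, Jamal 6, Felix 3.
A player with w wins dominates both others in C(w,2) triples; summing gives 6 + 1 + 10 + 10 + 6 + 6 + 3 + 15 + 3 = 60 transitive triples.
Total triples C(9,3) = 84, so cyclic triples = 84 − 60 = 24.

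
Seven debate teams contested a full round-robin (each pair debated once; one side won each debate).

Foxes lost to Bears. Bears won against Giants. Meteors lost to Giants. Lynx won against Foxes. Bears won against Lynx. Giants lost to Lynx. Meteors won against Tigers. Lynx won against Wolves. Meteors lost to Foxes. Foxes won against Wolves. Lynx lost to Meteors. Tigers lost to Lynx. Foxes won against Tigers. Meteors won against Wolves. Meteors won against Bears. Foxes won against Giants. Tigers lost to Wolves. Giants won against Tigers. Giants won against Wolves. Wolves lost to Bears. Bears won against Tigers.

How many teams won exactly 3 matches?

Win totals: Tigers 0, Bears 5, Giants 3, Meteors 4, Wolves 1, Lynx 4, Foxes 4.
Exactly 3: Giants — 1 team.

1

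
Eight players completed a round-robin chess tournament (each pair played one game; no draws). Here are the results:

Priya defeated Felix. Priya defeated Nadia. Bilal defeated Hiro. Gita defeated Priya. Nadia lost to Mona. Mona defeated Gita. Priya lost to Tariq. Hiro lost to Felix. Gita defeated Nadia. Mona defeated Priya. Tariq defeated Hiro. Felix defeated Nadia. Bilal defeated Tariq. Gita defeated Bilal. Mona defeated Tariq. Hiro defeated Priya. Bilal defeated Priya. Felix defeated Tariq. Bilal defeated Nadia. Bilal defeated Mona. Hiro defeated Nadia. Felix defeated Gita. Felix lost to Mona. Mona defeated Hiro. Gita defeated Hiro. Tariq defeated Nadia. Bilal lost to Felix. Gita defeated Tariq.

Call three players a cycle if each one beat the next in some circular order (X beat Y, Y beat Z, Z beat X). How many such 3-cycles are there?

Win totals: Gita 5, Felix 5, Mona 6, Bilal 5, Hiro 2, Tariq 3, Nadia 0, Priya 2.
A player with w wins dominates both others in C(w,2) triples; summing gives 10 + 10 + 15 + 10 + 1 + 3 + 0 + 1 = 50 transitive triples.
Total triples C(8,3) = 56, so cyclic triples = 56 − 50 = 6.

6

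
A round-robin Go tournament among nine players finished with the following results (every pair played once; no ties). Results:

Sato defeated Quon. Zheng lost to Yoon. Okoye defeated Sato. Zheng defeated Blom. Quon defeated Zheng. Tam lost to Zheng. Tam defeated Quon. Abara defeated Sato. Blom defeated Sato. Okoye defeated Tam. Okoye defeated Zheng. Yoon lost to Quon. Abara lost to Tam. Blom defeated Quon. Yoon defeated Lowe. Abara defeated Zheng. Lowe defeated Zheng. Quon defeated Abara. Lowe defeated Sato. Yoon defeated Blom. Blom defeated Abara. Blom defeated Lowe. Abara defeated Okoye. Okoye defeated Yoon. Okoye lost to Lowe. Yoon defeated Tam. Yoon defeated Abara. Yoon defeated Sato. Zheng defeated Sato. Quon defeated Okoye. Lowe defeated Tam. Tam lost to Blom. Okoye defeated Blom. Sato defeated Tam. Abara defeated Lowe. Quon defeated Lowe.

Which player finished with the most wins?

Yoon

Win totals: Okoye 5, Tam 2, Sato 2, Blom 5, Yoon 6, Quon 5, Lowe 4, Zheng 3, Abara 4.
Yoon leads with 6 wins (next highest: 5).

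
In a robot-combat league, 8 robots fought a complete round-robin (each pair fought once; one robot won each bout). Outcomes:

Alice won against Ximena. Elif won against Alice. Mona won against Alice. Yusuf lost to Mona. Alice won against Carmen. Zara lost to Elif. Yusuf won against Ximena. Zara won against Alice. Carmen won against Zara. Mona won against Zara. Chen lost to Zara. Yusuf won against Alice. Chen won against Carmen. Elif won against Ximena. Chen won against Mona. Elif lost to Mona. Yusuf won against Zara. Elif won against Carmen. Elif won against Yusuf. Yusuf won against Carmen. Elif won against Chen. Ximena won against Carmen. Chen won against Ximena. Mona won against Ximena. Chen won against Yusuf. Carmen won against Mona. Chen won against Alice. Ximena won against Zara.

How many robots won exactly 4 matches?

Win totals: Zara 2, Carmen 2, Chen 5, Yusuf 4, Ximena 2, Elif 6, Mona 5, Alice 2.
Exactly 4: Yusuf — 1 robot.

1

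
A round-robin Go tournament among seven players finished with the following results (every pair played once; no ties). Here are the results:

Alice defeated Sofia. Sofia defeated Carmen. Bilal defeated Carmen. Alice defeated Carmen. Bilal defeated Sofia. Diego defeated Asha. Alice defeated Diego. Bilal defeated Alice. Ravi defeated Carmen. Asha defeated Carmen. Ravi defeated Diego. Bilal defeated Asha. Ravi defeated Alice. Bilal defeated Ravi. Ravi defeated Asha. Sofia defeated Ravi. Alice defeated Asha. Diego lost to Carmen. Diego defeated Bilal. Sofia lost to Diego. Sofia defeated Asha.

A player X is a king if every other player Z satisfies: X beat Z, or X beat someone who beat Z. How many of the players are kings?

4

Asha cannot reach Alice, Bilal, Ravi, Sofia in two steps.
Diego reaches everyone (king).
Alice reaches everyone (king).
Bilal reaches everyone (king).
Carmen cannot reach Alice, Ravi in two steps.
Ravi reaches everyone (king).
Sofia cannot reach Bilal in two steps.
Kings: Diego, Alice, Bilal, Ravi — 4.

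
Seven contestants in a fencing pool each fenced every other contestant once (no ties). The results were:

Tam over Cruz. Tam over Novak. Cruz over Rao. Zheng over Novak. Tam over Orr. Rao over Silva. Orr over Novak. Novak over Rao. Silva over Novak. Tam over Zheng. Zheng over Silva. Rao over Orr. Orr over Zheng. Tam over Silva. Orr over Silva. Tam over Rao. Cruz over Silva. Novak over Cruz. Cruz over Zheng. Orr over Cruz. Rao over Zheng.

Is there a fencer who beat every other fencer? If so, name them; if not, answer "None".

Tam

Tam has 6 wins out of 6 opponents — a perfect record.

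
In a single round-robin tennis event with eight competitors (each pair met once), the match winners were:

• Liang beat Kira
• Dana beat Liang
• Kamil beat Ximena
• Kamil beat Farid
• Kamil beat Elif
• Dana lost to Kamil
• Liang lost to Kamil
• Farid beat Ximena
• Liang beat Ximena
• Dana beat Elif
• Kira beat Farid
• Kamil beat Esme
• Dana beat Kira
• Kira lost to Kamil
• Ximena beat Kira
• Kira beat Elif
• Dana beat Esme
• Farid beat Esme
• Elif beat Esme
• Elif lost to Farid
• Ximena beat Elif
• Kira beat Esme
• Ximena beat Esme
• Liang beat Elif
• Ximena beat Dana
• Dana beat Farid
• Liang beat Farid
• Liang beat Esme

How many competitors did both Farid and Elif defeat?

Farid beat: Esme, Ximena, Elif.
Elif beat: Esme.
Both beat: Esme — 1.

1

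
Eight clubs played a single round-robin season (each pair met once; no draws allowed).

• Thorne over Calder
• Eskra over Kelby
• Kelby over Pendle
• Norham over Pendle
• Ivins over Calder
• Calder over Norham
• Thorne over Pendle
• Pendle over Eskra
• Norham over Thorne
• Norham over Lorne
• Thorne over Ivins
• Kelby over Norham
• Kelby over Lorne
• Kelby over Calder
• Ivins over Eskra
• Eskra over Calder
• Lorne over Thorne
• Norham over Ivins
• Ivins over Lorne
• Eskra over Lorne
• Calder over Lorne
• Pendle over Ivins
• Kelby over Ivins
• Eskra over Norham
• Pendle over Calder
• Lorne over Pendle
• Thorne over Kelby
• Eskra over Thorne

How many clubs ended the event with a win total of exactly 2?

2

Win totals: Lorne 2, Thorne 4, Norham 4, Pendle 3, Kelby 5, Calder 2, Ivins 3, Eskra 5.
Exactly 2: Lorne, Calder — 2 clubs.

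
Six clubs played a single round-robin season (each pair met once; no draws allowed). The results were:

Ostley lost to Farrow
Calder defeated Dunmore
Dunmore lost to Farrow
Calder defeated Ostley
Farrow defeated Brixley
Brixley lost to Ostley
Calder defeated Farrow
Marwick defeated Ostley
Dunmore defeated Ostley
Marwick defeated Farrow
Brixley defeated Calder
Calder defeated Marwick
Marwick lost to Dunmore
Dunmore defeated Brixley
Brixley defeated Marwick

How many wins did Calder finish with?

4

Calder's results: beat Marwick, Farrow, Ostley, Dunmore; lost to Brixley.
That is 4 wins.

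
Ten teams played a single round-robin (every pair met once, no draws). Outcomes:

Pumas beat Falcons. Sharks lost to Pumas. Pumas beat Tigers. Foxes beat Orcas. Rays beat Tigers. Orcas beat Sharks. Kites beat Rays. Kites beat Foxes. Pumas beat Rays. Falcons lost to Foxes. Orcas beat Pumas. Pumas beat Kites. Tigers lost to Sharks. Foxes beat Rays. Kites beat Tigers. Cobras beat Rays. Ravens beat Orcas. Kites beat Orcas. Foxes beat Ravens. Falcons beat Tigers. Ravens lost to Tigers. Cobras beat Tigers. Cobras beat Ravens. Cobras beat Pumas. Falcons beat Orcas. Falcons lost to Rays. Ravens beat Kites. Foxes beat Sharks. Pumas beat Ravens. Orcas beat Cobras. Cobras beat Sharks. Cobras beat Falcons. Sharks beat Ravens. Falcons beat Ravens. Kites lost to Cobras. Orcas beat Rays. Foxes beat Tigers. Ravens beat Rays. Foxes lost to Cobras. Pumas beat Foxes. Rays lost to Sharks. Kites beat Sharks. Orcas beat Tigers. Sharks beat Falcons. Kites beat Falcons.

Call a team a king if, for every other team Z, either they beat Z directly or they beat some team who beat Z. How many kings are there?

5

Ravens reaches everyone (king).
Pumas cannot reach Cobras in two steps.
Foxes reaches everyone (king).
Sharks cannot reach Pumas, Foxes, Cobras in two steps.
Kites reaches everyone (king).
Tigers cannot reach Pumas, Foxes, Sharks, Falcons, Cobras in two steps.
Falcons cannot reach Foxes in two steps.
Cobras reaches everyone (king).
Rays cannot reach Pumas, Foxes, Sharks, Kites, Cobras in two steps.
Orcas reaches everyone (king).
Kings: Ravens, Foxes, Kites, Cobras, Orcas — 5.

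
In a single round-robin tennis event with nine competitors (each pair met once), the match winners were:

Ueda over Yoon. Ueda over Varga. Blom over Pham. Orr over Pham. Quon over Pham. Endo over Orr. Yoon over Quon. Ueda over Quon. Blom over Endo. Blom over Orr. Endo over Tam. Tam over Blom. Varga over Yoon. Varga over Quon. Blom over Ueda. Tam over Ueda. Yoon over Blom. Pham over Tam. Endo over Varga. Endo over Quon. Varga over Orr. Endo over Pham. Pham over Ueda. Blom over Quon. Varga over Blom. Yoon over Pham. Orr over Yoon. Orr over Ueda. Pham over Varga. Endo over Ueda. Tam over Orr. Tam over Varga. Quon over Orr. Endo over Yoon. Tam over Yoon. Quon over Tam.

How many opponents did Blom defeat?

Blom's results: beat Quon, Orr, Endo, Pham, Ueda; lost to Tam, Yoon, Varga.
That is 5 wins.

5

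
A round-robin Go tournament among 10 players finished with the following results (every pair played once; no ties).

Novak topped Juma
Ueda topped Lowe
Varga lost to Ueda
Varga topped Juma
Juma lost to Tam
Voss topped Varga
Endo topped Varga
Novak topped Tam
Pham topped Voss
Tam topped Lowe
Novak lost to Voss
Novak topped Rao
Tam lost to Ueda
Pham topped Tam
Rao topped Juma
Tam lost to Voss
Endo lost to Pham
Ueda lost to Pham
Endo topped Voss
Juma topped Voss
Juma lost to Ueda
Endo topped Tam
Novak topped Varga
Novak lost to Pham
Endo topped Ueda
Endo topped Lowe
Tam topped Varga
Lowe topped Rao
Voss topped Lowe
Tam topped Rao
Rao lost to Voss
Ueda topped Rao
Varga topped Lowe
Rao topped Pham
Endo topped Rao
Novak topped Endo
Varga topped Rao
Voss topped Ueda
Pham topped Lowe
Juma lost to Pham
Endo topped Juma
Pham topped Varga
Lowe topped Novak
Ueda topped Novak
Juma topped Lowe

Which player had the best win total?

Pham

Win totals: Juma 2, Voss 6, Novak 5, Ueda 6, Lowe 2, Rao 2, Endo 7, Pham 8, Varga 3, Tam 4.
Pham leads with 8 wins (next highest: 7).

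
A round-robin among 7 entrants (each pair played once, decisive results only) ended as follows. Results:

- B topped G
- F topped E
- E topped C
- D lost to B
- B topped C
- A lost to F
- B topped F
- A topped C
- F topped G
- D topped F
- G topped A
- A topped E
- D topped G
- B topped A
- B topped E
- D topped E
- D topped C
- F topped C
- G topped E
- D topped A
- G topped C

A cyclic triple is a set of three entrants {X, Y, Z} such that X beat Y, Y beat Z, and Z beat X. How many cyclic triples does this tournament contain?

Win totals: A 2, B 6, C 0, D 5, E 1, F 4, G 3.
An entrant with w wins dominates both others in C(w,2) triples; summing gives 1 + 15 + 0 + 10 + 0 + 6 + 3 = 35 transitive triples.
Total triples C(7,3) = 35, so cyclic triples = 35 − 35 = 0.

0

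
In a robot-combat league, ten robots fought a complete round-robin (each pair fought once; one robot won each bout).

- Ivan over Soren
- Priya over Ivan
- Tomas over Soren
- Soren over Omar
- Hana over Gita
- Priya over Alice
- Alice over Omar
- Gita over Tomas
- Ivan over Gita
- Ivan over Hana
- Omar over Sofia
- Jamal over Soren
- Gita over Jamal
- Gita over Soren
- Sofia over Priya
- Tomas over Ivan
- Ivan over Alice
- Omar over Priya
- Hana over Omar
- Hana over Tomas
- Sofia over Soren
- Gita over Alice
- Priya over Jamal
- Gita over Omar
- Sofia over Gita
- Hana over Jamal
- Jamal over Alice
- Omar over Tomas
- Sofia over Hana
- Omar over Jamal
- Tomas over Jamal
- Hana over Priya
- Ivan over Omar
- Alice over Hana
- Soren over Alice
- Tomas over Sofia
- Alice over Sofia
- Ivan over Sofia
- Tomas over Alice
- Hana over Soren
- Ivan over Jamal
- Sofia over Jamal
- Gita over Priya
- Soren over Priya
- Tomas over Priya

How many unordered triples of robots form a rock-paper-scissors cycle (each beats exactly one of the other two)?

28

Win totals: Sofia 5, Omar 4, Gita 6, Alice 3, Hana 6, Jamal 2, Priya 3, Tomas 6, Soren 3, Ivan 7.
A robot with w wins dominates both others in C(w,2) triples; summing gives 10 + 6 + 15 + 3 + 15 + 1 + 3 + 15 + 3 + 21 = 92 transitive triples.
Total triples C(10,3) = 120, so cyclic triples = 120 − 92 = 28.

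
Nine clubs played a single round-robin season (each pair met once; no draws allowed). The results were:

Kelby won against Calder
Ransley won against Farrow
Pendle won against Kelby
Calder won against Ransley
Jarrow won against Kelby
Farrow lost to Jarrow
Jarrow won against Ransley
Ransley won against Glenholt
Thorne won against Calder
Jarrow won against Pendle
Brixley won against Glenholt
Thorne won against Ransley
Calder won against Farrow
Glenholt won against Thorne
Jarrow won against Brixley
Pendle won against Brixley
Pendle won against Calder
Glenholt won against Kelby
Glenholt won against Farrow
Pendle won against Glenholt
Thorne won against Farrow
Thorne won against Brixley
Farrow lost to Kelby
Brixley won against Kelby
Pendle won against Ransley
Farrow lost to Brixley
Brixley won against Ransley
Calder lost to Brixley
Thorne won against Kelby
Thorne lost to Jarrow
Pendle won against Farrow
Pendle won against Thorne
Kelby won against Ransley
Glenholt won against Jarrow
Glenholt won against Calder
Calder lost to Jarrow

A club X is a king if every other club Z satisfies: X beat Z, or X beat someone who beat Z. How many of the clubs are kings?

Calder cannot reach Pendle, Brixley, Jarrow, Kelby, Thorne in two steps.
Pendle reaches everyone (king).
Brixley cannot reach Pendle in two steps.
Jarrow reaches everyone (king).
Glenholt reaches everyone (king).
Kelby cannot reach Pendle, Brixley, Jarrow, Thorne in two steps.
Thorne cannot reach Pendle, Jarrow in two steps.
Ransley cannot reach Pendle, Brixley in two steps.
Farrow cannot reach Calder, Pendle, Brixley, Jarrow, Glenholt, Kelby, Thorne, Ransley in two steps.
Kings: Pendle, Jarrow, Glenholt — 3.

3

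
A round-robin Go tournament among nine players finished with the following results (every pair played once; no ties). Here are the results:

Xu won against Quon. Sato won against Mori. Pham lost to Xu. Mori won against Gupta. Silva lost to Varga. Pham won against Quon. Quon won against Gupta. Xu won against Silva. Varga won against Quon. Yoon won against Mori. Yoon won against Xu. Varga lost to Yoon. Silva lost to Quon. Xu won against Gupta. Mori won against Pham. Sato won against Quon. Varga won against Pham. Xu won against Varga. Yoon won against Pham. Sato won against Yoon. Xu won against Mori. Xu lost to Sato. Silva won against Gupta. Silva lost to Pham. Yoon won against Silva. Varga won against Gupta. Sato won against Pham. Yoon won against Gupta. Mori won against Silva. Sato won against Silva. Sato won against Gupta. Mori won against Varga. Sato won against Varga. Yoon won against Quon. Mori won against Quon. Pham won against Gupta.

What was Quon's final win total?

Quon's results: beat Gupta, Silva; lost to Varga, Mori, Xu, Yoon, Pham, Sato.
That is 2 wins.

2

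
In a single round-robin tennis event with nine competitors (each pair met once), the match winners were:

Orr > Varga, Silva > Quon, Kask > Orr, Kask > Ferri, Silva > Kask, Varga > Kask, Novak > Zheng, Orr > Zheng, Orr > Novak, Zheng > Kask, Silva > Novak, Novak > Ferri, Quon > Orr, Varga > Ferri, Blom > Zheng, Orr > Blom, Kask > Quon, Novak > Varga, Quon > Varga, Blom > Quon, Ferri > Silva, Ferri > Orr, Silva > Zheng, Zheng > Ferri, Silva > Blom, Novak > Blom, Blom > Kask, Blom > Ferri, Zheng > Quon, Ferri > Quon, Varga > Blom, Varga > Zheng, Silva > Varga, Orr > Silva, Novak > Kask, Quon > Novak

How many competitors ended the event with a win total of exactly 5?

2

Win totals: Orr 5, Quon 3, Varga 4, Zheng 3, Novak 5, Ferri 3, Kask 3, Silva 6, Blom 4.
Exactly 5: Orr, Novak — 2 competitors.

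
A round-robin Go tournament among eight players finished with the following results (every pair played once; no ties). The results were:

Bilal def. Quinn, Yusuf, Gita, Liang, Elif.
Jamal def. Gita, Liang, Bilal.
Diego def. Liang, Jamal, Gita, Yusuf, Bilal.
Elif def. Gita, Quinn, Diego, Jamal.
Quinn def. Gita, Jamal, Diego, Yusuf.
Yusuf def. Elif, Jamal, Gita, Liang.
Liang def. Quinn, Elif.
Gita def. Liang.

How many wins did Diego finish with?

Diego's results: beat Gita, Bilal, Jamal, Yusuf, Liang; lost to Elif, Quinn.
That is 5 wins.

5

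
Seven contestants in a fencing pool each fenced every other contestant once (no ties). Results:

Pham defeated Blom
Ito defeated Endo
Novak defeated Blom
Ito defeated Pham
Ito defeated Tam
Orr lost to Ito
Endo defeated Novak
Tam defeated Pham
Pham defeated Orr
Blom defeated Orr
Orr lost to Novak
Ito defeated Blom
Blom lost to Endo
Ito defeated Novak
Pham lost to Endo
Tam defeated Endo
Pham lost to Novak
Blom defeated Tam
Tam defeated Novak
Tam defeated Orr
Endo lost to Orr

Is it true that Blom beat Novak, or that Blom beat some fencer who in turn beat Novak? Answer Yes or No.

Blom did not beat Novak directly.
Blom beat Orr, Tam. Of those, Tam beat Novak.

Yes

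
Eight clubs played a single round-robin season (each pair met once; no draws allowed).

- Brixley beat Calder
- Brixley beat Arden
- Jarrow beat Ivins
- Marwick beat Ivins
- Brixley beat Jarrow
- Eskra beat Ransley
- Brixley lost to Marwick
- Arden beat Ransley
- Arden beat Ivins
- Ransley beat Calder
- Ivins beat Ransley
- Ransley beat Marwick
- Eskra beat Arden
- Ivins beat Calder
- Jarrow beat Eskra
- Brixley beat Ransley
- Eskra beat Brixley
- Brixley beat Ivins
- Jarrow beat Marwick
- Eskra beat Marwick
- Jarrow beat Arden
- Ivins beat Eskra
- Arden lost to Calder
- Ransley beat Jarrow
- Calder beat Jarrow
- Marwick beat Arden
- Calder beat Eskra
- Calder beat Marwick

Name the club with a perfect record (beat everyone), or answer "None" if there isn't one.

Highest win total is Brixley with 5 (out of 7 possible).
Brixley lost to Eskra, Marwick, so no club went undefeated.

None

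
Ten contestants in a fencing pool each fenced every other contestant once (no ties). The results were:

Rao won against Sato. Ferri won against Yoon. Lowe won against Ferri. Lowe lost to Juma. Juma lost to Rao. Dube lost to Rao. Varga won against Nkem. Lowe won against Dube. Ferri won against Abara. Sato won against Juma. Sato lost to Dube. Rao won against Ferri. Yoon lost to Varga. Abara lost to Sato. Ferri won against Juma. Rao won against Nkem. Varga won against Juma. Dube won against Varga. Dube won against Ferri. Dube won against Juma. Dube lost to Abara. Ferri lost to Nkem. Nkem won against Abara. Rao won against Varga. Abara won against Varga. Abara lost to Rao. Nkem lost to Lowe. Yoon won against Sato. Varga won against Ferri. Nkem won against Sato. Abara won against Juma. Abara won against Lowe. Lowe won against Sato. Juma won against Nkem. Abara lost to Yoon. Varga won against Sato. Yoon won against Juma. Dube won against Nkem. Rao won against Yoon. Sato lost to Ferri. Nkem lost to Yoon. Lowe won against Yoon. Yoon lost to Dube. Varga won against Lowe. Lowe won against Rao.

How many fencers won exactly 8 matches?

Win totals: Yoon 4, Nkem 3, Lowe 6, Ferri 4, Rao 8, Abara 4, Juma 2, Sato 2, Varga 6, Dube 6.
Exactly 8: Rao — 1 fencer.

1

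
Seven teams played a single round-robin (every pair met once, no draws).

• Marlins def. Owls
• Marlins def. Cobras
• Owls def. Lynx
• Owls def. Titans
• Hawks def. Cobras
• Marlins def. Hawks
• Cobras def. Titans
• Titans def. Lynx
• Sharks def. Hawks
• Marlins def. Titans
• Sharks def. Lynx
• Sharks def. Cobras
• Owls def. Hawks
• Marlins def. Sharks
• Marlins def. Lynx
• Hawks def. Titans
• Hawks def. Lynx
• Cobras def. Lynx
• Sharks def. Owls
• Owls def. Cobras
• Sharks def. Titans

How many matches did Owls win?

4

Owls' results: beat Hawks, Lynx, Titans, Cobras; lost to Sharks, Marlins.
That is 4 wins.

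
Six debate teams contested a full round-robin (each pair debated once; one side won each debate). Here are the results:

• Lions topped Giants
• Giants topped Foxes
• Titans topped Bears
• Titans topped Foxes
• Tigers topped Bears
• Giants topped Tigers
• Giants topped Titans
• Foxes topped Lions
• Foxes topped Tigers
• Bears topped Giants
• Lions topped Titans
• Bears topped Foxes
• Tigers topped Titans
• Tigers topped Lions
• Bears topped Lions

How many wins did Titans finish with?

Titans' results: beat Foxes, Bears; lost to Lions, Tigers, Giants.
That is 2 wins.

2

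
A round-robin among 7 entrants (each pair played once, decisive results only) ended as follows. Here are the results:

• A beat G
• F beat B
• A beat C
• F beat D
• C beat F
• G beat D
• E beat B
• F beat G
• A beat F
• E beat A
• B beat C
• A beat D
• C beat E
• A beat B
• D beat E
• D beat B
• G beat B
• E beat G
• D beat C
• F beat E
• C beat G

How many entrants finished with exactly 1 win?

1

Win totals: A 5, B 1, C 3, D 3, E 3, F 4, G 2.
Exactly 1: B — 1 entrant.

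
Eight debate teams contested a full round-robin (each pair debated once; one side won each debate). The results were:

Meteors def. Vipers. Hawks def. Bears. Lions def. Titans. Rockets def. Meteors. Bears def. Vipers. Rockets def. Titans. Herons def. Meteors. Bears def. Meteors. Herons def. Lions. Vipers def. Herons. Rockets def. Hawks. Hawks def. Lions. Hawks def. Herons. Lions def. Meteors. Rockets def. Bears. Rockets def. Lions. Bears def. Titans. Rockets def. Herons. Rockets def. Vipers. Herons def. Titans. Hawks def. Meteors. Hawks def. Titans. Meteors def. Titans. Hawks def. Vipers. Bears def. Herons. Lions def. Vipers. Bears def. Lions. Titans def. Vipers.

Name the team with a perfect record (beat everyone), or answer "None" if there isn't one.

Rockets has 7 wins out of 7 opponents — a perfect record.

Rockets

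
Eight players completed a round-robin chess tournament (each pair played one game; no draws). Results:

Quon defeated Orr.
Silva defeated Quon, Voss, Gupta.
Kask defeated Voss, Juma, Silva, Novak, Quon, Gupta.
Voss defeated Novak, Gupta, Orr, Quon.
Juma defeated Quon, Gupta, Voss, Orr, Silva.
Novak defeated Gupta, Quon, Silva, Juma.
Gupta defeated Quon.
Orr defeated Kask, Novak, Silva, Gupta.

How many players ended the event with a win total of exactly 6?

1

Win totals: Juma 5, Novak 4, Kask 6, Silva 3, Gupta 1, Voss 4, Orr 4, Quon 1.
Exactly 6: Kask — 1 player.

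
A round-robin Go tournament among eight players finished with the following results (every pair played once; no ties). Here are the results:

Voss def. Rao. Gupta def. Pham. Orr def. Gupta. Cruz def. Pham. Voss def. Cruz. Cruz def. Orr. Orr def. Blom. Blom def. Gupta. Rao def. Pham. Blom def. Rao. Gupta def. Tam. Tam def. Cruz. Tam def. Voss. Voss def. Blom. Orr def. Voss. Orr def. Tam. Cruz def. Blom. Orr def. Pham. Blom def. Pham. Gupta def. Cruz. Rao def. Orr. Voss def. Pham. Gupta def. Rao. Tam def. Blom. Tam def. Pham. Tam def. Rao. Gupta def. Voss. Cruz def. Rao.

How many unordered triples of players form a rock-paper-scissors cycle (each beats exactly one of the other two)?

Win totals: Gupta 5, Voss 4, Orr 5, Cruz 4, Tam 5, Blom 3, Rao 2, Pham 0.
A player with w wins dominates both others in C(w,2) triples; summing gives 10 + 6 + 10 + 6 + 10 + 3 + 1 + 0 = 46 transitive triples.
Total triples C(8,3) = 56, so cyclic triples = 56 − 46 = 10.

10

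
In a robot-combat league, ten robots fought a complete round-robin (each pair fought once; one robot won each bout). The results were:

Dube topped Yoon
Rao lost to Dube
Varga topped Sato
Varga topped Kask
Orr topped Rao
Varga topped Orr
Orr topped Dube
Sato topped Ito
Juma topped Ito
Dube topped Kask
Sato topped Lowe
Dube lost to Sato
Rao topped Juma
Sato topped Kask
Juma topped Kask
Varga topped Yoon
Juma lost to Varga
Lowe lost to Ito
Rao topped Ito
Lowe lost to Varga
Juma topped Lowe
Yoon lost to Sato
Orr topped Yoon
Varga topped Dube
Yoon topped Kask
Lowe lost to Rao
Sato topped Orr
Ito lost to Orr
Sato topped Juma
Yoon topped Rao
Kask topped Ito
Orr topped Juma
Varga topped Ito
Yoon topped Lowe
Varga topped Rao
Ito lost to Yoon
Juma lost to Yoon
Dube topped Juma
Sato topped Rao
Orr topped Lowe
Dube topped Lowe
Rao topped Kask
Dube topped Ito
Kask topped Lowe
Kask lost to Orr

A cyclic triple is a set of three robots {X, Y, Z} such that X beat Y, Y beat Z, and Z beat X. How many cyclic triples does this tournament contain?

Win totals: Varga 9, Yoon 5, Lowe 0, Dube 6, Rao 4, Sato 8, Orr 7, Ito 1, Juma 3, Kask 2.
A robot with w wins dominates both others in C(w,2) triples; summing gives 36 + 10 + 0 + 15 + 6 + 28 + 21 + 0 + 3 + 1 = 120 transitive triples.
Total triples C(10,3) = 120, so cyclic triples = 120 − 120 = 0.

0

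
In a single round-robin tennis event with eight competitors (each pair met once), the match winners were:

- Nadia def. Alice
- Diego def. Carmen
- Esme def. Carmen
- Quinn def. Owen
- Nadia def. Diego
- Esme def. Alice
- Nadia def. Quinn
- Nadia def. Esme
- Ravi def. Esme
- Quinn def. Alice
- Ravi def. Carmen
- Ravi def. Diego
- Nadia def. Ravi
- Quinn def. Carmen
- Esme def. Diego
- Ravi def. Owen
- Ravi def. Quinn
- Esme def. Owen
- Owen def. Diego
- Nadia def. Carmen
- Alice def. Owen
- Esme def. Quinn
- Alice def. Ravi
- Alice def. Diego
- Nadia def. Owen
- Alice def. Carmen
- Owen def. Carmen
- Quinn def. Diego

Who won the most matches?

Nadia

Win totals: Carmen 0, Alice 4, Nadia 7, Owen 2, Diego 1, Ravi 5, Esme 5, Quinn 4.
Nadia leads with 7 wins (next highest: 5).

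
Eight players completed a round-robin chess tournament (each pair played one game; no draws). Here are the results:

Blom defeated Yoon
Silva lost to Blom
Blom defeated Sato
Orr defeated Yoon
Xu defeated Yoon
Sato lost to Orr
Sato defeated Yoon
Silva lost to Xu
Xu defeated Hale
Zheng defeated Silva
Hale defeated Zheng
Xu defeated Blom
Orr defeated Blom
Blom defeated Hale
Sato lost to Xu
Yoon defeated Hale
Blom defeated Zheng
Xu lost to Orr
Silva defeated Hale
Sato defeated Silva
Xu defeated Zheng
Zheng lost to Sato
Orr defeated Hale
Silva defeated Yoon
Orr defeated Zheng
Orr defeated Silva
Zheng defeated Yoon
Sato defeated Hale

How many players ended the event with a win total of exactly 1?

Win totals: Zheng 2, Hale 1, Blom 5, Xu 6, Sato 4, Yoon 1, Silva 2, Orr 7.
Exactly 1: Hale, Yoon — 2 players.

2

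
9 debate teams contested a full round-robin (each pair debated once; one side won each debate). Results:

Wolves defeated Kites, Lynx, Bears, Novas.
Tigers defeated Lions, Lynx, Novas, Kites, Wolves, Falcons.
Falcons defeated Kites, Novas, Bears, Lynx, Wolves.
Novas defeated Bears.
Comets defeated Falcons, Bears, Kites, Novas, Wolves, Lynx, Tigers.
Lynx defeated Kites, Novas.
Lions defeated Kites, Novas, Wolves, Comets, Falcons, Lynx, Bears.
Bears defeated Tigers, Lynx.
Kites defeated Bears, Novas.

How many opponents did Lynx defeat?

Lynx's results: beat Novas, Kites; lost to Falcons, Tigers, Bears, Wolves, Lions, Comets.
That is 2 wins.

2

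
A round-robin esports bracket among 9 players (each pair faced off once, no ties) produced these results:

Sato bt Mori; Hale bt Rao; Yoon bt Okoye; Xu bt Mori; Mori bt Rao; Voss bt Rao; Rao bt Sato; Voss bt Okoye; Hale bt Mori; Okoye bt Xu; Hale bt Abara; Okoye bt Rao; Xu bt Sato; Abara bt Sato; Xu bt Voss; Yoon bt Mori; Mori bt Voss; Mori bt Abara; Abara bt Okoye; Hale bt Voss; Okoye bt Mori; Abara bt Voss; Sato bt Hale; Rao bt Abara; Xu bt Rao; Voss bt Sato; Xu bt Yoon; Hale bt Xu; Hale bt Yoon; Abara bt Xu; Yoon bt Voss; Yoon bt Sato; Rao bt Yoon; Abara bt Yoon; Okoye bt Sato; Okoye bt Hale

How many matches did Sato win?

2

Sato's results: beat Hale, Mori; lost to Okoye, Rao, Abara, Yoon, Voss, Xu.
That is 2 wins.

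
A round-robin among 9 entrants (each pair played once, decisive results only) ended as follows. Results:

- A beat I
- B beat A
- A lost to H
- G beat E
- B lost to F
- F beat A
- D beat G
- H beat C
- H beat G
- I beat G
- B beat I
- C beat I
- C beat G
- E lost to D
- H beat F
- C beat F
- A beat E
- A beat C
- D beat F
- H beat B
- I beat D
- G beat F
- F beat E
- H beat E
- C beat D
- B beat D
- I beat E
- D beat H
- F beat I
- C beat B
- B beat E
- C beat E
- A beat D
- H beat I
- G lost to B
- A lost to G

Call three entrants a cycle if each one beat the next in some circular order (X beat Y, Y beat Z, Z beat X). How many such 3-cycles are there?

Win totals: A 4, B 5, C 6, D 4, E 0, F 4, G 3, H 7, I 3.
An entrant with w wins dominates both others in C(w,2) triples; summing gives 6 + 10 + 15 + 6 + 0 + 6 + 3 + 21 + 3 = 70 transitive triples.
Total triples C(9,3) = 84, so cyclic triples = 84 − 70 = 14.

14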